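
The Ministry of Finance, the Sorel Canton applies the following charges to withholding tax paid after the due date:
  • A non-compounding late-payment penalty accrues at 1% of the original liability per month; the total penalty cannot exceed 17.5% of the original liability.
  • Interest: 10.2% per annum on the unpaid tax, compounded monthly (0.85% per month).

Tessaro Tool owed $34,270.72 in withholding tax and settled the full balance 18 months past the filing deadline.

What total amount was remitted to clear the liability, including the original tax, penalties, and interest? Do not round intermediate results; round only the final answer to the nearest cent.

$45,908.09

Penalty (uncapped): 18 × 1% × $34,270.72 = $6,168.73…; cap = 17.5% × $34,270.72 = $5,997.38… → penalty = $5,997.38…
Interest: $34,270.72 × ((1 + 0.0085)^18 − 1) = $34,270.72 × 0.1645717… = $5,639.9919…
Total = $34,270.72 + $5,997.3760 + $5,639.9919… = $45,908.09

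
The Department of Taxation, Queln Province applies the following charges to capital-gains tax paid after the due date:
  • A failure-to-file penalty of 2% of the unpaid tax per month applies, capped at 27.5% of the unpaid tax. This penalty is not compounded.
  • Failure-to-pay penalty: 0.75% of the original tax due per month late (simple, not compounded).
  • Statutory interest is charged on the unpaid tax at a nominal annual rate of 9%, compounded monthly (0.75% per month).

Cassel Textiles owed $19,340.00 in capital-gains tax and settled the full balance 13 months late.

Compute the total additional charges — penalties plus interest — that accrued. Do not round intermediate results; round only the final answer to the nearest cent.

$8,886.93

Failure-to-file: 13 × 2% × $19,340.00 = $5,028.40 (under the 27.5% cap)
Failure-to-pay penalty = 0.75% × $19,340.00 × 13 mo = $1,885.65
Interest: $19,340.00 × ((1 + 0.0075)^13 − 1) = $19,340.00 × 0.1020104… = $1,972.8821…
Penalties + interest = $6,914.0500 + $1,972.8821… = $8,886.93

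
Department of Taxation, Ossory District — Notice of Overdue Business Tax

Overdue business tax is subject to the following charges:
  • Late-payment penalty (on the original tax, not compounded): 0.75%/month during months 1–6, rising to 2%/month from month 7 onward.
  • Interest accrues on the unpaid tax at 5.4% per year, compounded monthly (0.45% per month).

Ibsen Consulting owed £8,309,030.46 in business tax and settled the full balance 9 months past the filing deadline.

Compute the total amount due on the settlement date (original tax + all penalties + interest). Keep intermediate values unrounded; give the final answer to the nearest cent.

£9,524,115.71

Penalty, months 1–6: 6 × 0.75% × £8,309,030.46 = £373,906.37…
Penalty, months 7–9: 3 × 2% × £8,309,030.46 = £498,541.83…
Interest: £8,309,030.46 × ((1 + 0.0045)^9 − 1) = £8,309,030.46 × 0.0412367… = £342,637.0496…
Total = £8,309,030.46 + £872,448.1983 + £342,637.0496… = £9,524,115.71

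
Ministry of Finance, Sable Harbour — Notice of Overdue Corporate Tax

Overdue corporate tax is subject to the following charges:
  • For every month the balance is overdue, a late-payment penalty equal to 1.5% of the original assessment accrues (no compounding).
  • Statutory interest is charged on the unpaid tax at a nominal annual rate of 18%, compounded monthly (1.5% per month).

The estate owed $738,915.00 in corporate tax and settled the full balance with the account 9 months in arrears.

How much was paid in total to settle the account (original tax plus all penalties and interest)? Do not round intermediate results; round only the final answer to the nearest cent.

$944,621.53

Late-payment penalty = 1.5% × $738,915.00 × 9 mo = $99,753.53…
Interest: $738,915.00 × ((1 + 0.015)^9 − 1) = $738,915.00 × 0.1433900… = $105,953.0037…
Total = $738,915.00 + $99,753.5250 + $105,953.0037… = $944,621.53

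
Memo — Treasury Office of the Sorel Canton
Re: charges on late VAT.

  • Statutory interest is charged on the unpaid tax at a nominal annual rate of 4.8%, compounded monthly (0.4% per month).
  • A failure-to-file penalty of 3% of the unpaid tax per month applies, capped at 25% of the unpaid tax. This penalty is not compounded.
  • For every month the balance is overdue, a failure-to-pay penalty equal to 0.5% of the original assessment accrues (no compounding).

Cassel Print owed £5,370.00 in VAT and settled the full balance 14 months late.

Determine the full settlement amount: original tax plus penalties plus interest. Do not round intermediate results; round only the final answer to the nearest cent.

Failure-to-file: 14 × 3% × £5,370.00 = £2,255.40, capped at 25% × £5,370.00 = £1,342.50
Failure-to-pay penalty: 14 × 0.5% × £5,370.00 = £375.90
Interest: £5,370.00 × ((1 + 0.004)^14 − 1) = £5,370.00 × 0.0574796… = £308.6652…
Total = £5,370.00 + £1,718.4000 + £308.6652… = £7,397.07

£7,397.07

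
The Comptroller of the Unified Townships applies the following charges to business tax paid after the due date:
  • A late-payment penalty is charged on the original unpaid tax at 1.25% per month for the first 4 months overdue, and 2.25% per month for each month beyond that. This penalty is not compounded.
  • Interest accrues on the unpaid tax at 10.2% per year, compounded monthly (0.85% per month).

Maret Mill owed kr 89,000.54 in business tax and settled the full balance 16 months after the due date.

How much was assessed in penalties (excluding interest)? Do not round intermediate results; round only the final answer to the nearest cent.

Penalty, months 1–4: 4 × 1.25% × kr 89,000.54 = kr 4,450.03…
Penalty, months 5–16: 12 × 2.25% × kr 89,000.54 = kr 24,030.15…
Total penalty = kr 4,450.03… + kr 24,030.15… = kr 28,480.17

kr 28,480.17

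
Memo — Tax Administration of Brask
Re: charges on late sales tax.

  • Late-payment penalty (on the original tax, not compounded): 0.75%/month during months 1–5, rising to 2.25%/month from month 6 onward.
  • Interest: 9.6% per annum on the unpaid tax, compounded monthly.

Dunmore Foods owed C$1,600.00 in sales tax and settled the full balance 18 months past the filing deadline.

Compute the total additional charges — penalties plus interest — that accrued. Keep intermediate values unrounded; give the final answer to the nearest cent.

C$774.76

Penalty, months 1–5: 5 × 0.75% × C$1,600.00 = C$60.00
Penalty, months 6–18: 13 × 2.25% × C$1,600.00 = C$468.00
Interest (9.6%/yr ÷ 12 = 0.8%/month): C$1,600.00 × ((1 + 0.008)^18 − 1) = C$246.7562…
Penalties + interest = C$528.0000 + C$246.7562… = C$774.76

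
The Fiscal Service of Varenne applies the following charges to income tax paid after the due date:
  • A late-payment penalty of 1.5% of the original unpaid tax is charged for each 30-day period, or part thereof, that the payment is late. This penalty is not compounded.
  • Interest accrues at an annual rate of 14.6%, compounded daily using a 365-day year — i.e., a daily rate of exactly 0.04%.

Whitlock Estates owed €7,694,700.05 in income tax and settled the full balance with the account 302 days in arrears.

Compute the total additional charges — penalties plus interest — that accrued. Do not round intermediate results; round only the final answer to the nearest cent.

Penalty periods: ⌈302/30⌉ = 11; penalty = 11 × 1.5% × €7,694,700.05 = €1,269,625.51…
Interest: €7,694,700.05 × ((1 + 0.0004)^302 − 1) = €7,694,700.05 × 0.12837196… = €987,783.6918…
Penalties + interest = €1,269,625.5083… + €987,783.6918… = €2,257,409.20

€2,257,409.20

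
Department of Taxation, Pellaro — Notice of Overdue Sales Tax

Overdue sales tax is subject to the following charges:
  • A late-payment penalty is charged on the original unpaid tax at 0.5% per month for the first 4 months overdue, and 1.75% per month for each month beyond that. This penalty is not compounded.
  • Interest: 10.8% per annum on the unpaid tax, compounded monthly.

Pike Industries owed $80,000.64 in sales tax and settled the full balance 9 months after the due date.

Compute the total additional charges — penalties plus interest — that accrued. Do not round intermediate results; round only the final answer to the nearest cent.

Penalty, months 1–4: 4 × 0.5% × $80,000.64 = $1,600.01…
Penalty, months 5–9: 5 × 1.75% × $80,000.64 = $7,000.06…
Interest (10.8%/yr ÷ 12 = 0.9%/month): $80,000.64 × ((1 + 0.009)^9 − 1) = $6,718.2994…
Penalties + interest = $8,600.0688 + $6,718.2994… = $15,318.37

$15,318.37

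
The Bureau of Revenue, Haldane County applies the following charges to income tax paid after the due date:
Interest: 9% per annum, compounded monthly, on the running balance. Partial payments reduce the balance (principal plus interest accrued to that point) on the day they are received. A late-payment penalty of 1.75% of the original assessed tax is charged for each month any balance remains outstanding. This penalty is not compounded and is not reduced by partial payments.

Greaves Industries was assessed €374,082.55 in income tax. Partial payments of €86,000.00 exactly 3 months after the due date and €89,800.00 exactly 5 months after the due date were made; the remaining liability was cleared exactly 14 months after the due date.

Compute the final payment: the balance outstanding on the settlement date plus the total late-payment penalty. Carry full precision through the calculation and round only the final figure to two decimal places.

€317,571.22

Monthly rate = 9% ÷ 12 = 0.75%
Balance at month 3: €374,082.5500 × (1 + 0.0075)^3 = €382,562.6916…
After €86,000.00 payment: €382,562.6916… − €86,000.00 = €296,562.6916…
Balance at month 5: €296,562.6916… × (1 + 0.0075)^2 = €301,027.8136…
After €89,800.00 payment: €301,027.8136… − €89,800.00 = €211,227.8136…
Balance at month 14: €211,227.8136… × (1 + 0.0075)^9 = €225,920.9976…
Penalty: 14 × 1.75% × €374,082.55 = €91,650.22…
Final settlement = outstanding balance + penalty = €225,920.9976… + €91,650.22… = €317,571.22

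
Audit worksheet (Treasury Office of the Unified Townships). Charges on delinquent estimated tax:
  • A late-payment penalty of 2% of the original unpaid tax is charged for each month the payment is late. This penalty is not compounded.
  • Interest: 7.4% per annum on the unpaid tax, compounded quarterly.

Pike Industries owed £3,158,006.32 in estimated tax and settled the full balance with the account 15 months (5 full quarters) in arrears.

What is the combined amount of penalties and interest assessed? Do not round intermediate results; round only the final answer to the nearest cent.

Late-payment penalty: 15 × 2% × £3,158,006.32 = £947,401.90…
Interest (7.4%/yr ÷ 4 = 1.85%/quarter): £3,158,006.32 × ((1 + 0.0185)^5 − 1) = £303,125.6708…
Penalties + interest = £947,401.8960 + £303,125.6708… = £1,250,527.57

£1,250,527.57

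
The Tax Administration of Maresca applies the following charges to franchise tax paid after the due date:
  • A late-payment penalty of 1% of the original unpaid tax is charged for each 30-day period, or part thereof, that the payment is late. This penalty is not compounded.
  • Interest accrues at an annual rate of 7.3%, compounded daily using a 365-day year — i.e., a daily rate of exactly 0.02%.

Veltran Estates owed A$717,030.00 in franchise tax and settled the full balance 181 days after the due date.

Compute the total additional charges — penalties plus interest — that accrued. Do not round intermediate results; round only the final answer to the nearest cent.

Penalty periods: ⌈181/30⌉ = 7; penalty = 7 × 1% × A$717,030.00 = A$50,192.10
Interest: A$717,030.00 × ((1 + 0.0002)^181 − 1) = A$717,030.00 × 0.03685945… = A$26,429.3282…
Penalties + interest = A$50,192.1000 + A$26,429.3282… = A$76,621.43

A$76,621.43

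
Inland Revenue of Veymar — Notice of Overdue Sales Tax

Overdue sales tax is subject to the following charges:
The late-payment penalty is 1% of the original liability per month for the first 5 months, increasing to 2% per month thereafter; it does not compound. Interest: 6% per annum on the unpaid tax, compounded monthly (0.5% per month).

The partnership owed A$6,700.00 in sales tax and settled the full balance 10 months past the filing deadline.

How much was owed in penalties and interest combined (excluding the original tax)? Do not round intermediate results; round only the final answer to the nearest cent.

A$1,347.64

Penalty, months 1–5: 5 × 1% × A$6,700.00 = A$335.00
Penalty, months 6–10: 5 × 2% × A$6,700.00 = A$670.00
Interest: A$6,700.00 × ((1 + 0.005)^10 − 1) = A$6,700.00 × 0.0511401… = A$342.6389…
Penalties + interest = A$1,005.0000 + A$342.6389… = A$1,347.64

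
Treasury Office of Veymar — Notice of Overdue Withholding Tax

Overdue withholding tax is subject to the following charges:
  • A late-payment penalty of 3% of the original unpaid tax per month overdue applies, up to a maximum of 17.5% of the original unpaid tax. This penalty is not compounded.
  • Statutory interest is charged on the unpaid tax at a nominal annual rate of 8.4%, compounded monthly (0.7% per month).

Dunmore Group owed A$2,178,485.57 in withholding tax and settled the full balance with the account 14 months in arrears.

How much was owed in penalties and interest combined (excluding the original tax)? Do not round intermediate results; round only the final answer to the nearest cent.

A$604,717.73

Penalty (uncapped): 14 × 3% × A$2,178,485.57 = A$914,963.94…; cap = 17.5% × A$2,178,485.57 = A$381,234.97… → penalty = A$381,234.97…
Interest: A$2,178,485.57 × ((1 + 0.007)^14 − 1) = A$2,178,485.57 × 0.1025863… = A$223,482.7511…
Penalties + interest = A$381,234.9748… + A$223,482.7511… = A$604,717.73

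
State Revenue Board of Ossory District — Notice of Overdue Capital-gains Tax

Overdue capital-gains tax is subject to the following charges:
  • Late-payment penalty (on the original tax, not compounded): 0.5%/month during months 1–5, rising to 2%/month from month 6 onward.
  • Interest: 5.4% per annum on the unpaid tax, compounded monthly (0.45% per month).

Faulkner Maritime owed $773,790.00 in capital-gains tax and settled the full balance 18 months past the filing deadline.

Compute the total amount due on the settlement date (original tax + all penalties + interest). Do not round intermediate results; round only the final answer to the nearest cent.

$1,059,453.06

Penalty, months 1–5: 5 × 0.5% × $773,790.00 = $19,344.75
Penalty, months 6–18: 13 × 2% × $773,790.00 = $201,185.40
Interest: $773,790.00 × ((1 + 0.0045)^18 − 1) = $773,790.00 × 0.0841739… = $65,132.9056…
Total = $773,790.00 + $220,530.1500 + $65,132.9056… = $1,059,453.06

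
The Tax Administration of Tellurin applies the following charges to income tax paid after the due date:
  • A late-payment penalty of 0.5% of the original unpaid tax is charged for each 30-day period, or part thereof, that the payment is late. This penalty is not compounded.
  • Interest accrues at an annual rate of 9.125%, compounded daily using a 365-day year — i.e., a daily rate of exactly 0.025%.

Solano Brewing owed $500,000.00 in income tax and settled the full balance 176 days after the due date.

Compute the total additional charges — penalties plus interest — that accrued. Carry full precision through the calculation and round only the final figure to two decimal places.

Penalty periods: ⌈176/30⌉ = 6; penalty = 6 × 0.5% × $500,000.00 = $15,000.00
Interest: $500,000.00 × ((1 + 0.00025)^176 − 1) = $500,000.00 × 0.04497661… = $22,488.3042…
Penalties + interest = $15,000.0000 + $22,488.3042… = $37,488.30

$37,488.30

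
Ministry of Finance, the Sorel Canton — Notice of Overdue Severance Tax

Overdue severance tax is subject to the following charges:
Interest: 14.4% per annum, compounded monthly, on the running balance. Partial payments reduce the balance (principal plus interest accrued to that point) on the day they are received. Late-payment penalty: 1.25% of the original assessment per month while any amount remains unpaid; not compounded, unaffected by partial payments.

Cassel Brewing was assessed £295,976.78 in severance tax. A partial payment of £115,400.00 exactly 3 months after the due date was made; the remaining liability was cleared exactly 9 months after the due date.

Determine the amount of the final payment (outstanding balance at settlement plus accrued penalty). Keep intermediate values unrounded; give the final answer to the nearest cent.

£238,855.66

Monthly rate = 14.4% ÷ 12 = 1.2%
Balance at month 3: £295,976.7800 × (1 + 0.012)^3 = £306,760.3175…
After £115,400.00 payment: £306,760.3175… − £115,400.00 = £191,360.3175…
Balance at month 9: £191,360.3175… × (1 + 0.012)^6 = £205,558.2719…
Penalty: 9 × 1.25% × £295,976.78 = £33,297.39…
Final settlement = outstanding balance + penalty = £205,558.2719… + £33,297.39… = £238,855.66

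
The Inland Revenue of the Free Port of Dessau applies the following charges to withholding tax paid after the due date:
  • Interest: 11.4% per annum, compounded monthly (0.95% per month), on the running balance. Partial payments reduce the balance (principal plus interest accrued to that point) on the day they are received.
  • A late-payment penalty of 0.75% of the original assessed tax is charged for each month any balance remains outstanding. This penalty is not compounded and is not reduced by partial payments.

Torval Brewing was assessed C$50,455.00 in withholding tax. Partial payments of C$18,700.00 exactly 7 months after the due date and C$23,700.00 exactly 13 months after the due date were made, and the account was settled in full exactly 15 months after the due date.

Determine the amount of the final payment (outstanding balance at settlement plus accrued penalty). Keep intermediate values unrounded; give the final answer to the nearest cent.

C$19,497.60

Balance at month 7: C$50,455.0000 × (1 + 0.0095)^7 = C$53,907.4109…
After C$18,700.00 payment: C$53,907.4109… − C$18,700.00 = C$35,207.4109…
Balance at month 13: C$35,207.4109… × (1 + 0.0095)^6 = C$37,262.5034…
After C$23,700.00 payment: C$37,262.5034… − C$23,700.00 = C$13,562.5034…
Balance at month 15: C$13,562.5034… × (1 + 0.0095)^2 = C$13,821.4149…
Penalty: 15 × 0.75% × C$50,455.00 = C$5,676.19…
Final settlement = outstanding balance + penalty = C$13,821.4149… + C$5,676.19… = C$19,497.60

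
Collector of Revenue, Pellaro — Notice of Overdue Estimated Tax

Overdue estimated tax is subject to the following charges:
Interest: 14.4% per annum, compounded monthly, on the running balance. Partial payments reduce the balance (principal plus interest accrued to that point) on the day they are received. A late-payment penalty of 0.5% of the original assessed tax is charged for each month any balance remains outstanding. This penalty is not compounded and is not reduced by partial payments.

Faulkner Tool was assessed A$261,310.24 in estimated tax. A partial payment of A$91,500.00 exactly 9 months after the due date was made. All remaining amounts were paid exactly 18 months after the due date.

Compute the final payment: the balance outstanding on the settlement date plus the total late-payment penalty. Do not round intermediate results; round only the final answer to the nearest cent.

A$245,544.11

Monthly rate = 14.4% ÷ 12 = 1.2%
Balance at month 9: A$261,310.2400 × (1 + 0.012)^9 = A$290,924.9989…
After A$91,500.00 payment: A$290,924.9989… − A$91,500.00 = A$199,424.9989…
Balance at month 18: A$199,424.9989… × (1 + 0.012)^9 = A$222,026.1923…
Penalty: 18 × 0.5% × A$261,310.24 = A$23,517.92…
Final settlement = outstanding balance + penalty = A$222,026.1923… + A$23,517.92… = A$245,544.11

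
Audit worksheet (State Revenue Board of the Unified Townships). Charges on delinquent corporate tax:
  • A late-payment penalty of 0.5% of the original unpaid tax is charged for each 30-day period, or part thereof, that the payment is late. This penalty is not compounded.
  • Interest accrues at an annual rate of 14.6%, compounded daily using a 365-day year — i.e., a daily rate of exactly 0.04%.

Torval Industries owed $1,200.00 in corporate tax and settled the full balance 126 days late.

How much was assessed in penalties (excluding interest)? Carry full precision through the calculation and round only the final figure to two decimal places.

$30.00

Penalty periods: ⌈126/30⌉ = 5; penalty = 5 × 0.5% × $1,200.00 = $30.00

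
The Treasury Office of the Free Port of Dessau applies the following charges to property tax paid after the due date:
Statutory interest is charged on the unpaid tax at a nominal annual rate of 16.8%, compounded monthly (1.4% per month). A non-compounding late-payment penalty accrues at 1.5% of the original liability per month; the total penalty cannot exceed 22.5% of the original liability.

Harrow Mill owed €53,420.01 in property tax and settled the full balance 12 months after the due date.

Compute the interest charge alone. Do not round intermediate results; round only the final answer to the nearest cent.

Interest: €53,420.01 × ((1 + 0.014)^12 − 1) = €53,420.01 × 0.1815591… = €9,698.8905…

€9,698.89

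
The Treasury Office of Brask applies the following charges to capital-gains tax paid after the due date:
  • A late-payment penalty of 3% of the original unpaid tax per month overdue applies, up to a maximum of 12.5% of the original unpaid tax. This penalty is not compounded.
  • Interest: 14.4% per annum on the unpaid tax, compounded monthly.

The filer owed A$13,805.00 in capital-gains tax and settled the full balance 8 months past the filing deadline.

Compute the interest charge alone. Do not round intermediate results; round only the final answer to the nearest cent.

A$1,382.30

Interest (14.4%/yr ÷ 12 = 1.2%/month): A$13,805.00 × ((1 + 0.012)^8 − 1) = A$1,382.2979…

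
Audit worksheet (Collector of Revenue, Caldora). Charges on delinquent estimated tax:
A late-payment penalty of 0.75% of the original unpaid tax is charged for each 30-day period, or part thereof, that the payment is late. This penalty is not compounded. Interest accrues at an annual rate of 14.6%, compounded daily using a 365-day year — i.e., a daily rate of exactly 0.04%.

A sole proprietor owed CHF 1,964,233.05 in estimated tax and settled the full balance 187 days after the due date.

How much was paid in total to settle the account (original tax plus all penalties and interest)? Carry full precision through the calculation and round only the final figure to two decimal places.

Penalty periods: ⌈187/30⌉ = 7; penalty = 7 × 0.75% × CHF 1,964,233.05 = CHF 103,122.24…
Interest: CHF 1,964,233.05 × ((1 + 0.0004)^187 − 1) = CHF 1,964,233.05 × 0.07765248… = CHF 152,527.5639…
Total = CHF 1,964,233.05 + CHF 103,122.2351… + CHF 152,527.5639… = CHF 2,219,882.85

CHF 2,219,882.85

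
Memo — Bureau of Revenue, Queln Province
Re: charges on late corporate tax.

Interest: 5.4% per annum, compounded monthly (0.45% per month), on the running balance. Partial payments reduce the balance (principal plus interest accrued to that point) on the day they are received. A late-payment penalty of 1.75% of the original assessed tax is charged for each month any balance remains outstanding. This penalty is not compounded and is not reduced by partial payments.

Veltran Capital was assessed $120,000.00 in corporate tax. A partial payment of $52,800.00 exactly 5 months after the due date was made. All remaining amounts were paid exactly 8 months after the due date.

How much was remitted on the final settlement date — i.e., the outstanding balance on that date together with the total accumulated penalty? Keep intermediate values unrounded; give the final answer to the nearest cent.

$87,672.64

Balance at month 5: $120,000.0000 × (1 + 0.0045)^5 = $122,724.4096…
After $52,800.00 payment: $122,724.4096… − $52,800.00 = $69,924.4096…
Balance at month 8: $69,924.4096… × (1 + 0.0045)^3 = $70,872.6434…
Penalty: 8 × 1.75% × $120,000.00 = $16,800.00
Final settlement = outstanding balance + penalty = $70,872.6434… + $16,800.00 = $87,672.64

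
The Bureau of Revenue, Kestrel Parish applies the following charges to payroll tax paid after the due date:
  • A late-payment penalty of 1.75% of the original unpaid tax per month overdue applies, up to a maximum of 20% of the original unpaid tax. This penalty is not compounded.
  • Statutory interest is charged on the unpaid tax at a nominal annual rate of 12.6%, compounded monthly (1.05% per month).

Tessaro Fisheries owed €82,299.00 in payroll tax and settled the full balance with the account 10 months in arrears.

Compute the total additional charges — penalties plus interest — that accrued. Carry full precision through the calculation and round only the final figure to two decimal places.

Penalty: 10 × 1.75% × €82,299.00 = €14,402.33… (below the 20% cap of €16,459.80)
Interest: €82,299.00 × ((1 + 0.0105)^10 − 1) = €82,299.00 × 0.1101028… = €9,061.3462…
Penalties + interest = €14,402.3250 + €9,061.3462… = €23,463.67

€23,463.67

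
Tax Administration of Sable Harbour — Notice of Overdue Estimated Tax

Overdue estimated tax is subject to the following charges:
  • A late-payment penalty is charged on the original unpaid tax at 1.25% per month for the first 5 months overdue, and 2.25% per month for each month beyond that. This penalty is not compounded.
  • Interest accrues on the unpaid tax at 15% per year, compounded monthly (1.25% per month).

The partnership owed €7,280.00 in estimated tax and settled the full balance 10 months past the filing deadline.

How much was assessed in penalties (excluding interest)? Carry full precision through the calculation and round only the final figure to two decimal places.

Penalty, months 1–5: 5 × 1.25% × €7,280.00 = €455.00
Penalty, months 6–10: 5 × 2.25% × €7,280.00 = €819.00
Total penalty = €455.00 + €819.00 = €1,274.00

€1,274.00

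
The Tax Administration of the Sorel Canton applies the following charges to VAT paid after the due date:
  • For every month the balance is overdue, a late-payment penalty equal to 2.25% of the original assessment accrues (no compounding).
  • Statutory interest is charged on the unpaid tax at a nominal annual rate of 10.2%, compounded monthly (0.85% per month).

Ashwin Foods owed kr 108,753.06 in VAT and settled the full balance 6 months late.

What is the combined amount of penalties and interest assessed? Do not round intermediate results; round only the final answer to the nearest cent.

Late-payment penalty = 2.25% × kr 108,753.06 × 6 mo = kr 14,681.66…
Interest: kr 108,753.06 × ((1 + 0.0085)^6 − 1) = kr 108,753.06 × 0.0520961… = kr 5,665.6115…
Penalties + interest = kr 14,681.6631 + kr 5,665.6115… = kr 20,347.27

kr 20,347.27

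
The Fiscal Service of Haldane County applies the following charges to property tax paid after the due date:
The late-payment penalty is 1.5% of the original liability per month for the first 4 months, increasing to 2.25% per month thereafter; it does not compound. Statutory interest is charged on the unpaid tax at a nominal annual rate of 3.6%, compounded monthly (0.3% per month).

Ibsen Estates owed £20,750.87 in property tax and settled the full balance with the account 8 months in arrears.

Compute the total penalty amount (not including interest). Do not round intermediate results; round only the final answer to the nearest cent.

Penalty, months 1–4: 4 × 1.5% × £20,750.87 = £1,245.05…
Penalty, months 5–8: 4 × 2.25% × £20,750.87 = £1,867.58…
Total penalty = £1,245.05… + £1,867.58… = £3,112.63

£3,112.63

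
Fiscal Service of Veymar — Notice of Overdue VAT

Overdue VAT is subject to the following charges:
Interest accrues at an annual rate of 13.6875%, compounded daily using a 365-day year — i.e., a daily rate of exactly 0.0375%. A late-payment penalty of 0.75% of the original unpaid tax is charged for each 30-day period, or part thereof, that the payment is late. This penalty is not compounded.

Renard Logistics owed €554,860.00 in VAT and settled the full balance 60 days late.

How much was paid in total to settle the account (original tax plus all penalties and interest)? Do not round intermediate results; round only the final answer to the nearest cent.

Penalty periods: ⌈60/30⌉ = 2; penalty = 2 × 0.75% × €554,860.00 = €8,322.90
Interest: €554,860.00 × ((1 + 0.000375)^60 − 1) = €554,860.00 × 0.02275072… = €12,623.4648…
Total = €554,860.00 + €8,322.9000 + €12,623.4648… = €575,806.36

€575,806.36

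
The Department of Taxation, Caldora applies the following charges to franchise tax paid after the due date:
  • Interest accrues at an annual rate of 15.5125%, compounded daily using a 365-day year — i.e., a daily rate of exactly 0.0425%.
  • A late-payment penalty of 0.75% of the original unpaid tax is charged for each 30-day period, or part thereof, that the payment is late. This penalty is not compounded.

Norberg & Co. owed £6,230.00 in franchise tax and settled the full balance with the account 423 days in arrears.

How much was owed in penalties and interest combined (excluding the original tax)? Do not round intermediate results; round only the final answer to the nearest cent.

Penalty periods: ⌈423/30⌉ = 15; penalty = 15 × 0.75% × £6,230.00 = £700.88…
Interest: £6,230.00 × ((1 + 0.000425)^423 − 1) = £6,230.00 × 0.19690231… = £1,226.7014…
Penalties + interest = £700.8750 + £1,226.7014… = £1,927.58

£1,927.58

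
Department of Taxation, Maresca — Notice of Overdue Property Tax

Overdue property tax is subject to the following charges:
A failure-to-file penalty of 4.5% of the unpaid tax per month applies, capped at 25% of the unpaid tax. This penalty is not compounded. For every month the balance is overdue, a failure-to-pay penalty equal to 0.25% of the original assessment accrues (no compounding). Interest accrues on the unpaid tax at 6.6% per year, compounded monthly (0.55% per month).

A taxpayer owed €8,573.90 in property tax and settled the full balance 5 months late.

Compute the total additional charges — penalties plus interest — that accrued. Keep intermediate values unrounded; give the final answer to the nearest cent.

Failure-to-file: 5 × 4.5% × €8,573.90 = €1,929.13… (under the 25% cap)
Failure-to-pay penalty: 5 × 0.25% × €8,573.90 = €107.17…
Interest: €8,573.90 × ((1 + 0.0055)^5 − 1) = €8,573.90 × 0.0278042… = €238.3902…
Penalties + interest = €2,036.3013… + €238.3902… = €2,274.69

€2,274.69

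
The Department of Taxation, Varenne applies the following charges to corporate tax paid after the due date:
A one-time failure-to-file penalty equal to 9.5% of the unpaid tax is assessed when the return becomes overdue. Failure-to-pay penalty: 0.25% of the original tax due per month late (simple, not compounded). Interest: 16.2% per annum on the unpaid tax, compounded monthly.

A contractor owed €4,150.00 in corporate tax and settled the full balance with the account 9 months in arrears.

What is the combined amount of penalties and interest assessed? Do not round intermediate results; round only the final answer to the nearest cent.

Failure-to-file penalty: 9.5% × €4,150.00 = €394.25
Failure-to-pay penalty: 9 × 0.25% × €4,150.00 = €93.38…
Interest (16.2%/yr ÷ 12 = 1.35%/month): €4,150.00 × ((1 + 0.0135)^9 − 1) = €532.3284…
Penalties + interest = €487.6250 + €532.3284… = €1,019.95

€1,019.95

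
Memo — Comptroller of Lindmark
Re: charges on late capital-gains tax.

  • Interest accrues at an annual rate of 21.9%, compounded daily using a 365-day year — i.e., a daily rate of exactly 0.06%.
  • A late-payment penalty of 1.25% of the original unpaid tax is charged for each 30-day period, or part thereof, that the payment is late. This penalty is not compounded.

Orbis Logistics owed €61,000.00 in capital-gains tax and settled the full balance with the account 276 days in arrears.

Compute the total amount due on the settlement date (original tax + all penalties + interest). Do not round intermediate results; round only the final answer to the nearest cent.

Penalty periods: ⌈276/30⌉ = 10; penalty = 10 × 1.25% × €61,000.00 = €7,625.00
Interest: €61,000.00 × ((1 + 0.0006)^276 − 1) = €61,000.00 × 0.18004236… = €10,982.5842…
Total = €61,000.00 + €7,625.0000 + €10,982.5842… = €79,607.58

€79,607.58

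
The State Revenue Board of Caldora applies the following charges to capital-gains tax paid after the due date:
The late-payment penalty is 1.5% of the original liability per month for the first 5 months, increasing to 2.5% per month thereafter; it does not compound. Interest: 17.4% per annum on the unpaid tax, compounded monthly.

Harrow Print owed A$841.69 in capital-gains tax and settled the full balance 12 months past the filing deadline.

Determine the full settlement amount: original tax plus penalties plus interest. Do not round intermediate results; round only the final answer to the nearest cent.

A$1,210.83

Penalty, months 1–5: 5 × 1.5% × A$841.69 = A$63.13…
Penalty, months 6–12: 7 × 2.5% × A$841.69 = A$147.30…
Interest (17.4%/yr ÷ 12 = 1.45%/month): A$841.69 × ((1 + 0.0145)^12 − 1) = A$158.7171…
Total = A$841.69 + A$210.4225 + A$158.7171… = A$1,210.83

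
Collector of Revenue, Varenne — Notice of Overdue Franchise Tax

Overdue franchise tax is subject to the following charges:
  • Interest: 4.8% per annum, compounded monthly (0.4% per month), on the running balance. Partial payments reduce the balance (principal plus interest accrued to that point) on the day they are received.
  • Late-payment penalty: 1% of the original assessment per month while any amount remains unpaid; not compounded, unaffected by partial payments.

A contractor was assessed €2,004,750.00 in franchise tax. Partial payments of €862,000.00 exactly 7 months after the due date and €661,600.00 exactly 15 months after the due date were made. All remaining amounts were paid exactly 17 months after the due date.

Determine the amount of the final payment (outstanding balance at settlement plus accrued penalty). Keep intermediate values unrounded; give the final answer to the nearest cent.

€922,320.62

Balance at month 7: €2,004,750.0000 × (1 + 0.004)^7 = €2,061,561.1046…
After €862,000.00 payment: €2,061,561.1046… − €862,000.00 = €1,199,561.1046…
Balance at month 15: €1,199,561.1046… × (1 + 0.004)^8 = €1,238,488.7842…
After €661,600.00 payment: €1,238,488.7842… − €661,600.00 = €576,888.7842…
Balance at month 17: €576,888.7842… × (1 + 0.004)^2 = €581,513.1247…
Penalty: 17 × 1% × €2,004,750.00 = €340,807.50
Final settlement = outstanding balance + penalty = €581,513.1247… + €340,807.50 = €922,320.62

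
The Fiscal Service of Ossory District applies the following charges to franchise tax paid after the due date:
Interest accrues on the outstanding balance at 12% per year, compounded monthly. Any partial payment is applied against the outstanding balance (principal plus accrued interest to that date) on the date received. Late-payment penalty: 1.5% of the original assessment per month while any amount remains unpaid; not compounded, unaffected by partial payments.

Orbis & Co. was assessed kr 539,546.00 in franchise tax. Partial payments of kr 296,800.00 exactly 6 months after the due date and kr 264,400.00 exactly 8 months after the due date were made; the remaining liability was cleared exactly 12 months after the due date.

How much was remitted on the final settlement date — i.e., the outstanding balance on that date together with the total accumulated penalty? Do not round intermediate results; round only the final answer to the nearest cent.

Monthly rate = 12% ÷ 12 = 1%
Balance at month 6: kr 539,546.0000 × (1 + 0.01)^6 = kr 572,738.9512…
After kr 296,800.00 payment: kr 572,738.9512… − kr 296,800.00 = kr 275,938.9512…
Balance at month 8: kr 275,938.9512… × (1 + 0.01)^2 = kr 281,485.3241…
After kr 264,400.00 payment: kr 281,485.3241… − kr 264,400.00 = kr 17,085.3241…
Balance at month 12: kr 17,085.3241… × (1 + 0.01)^4 = kr 17,779.0568…
Penalty: 12 × 1.5% × kr 539,546.00 = kr 97,118.28
Final settlement = outstanding balance + penalty = kr 17,779.0568… + kr 97,118.28 = kr 114,897.34

kr 114,897.34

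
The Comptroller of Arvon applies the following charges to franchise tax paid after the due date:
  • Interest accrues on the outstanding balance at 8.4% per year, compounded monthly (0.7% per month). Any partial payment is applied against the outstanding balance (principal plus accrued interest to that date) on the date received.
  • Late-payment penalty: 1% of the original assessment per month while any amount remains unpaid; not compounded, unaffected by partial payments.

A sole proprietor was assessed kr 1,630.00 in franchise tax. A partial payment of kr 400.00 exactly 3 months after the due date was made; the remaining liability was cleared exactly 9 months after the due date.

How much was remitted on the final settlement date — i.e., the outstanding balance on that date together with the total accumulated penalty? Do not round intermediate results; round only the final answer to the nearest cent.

Balance at month 3: kr 1,630.0000 × (1 + 0.007)^3 = kr 1,664.4702…
After kr 400.00 payment: kr 1,664.4702… − kr 400.00 = kr 1,264.4702…
Balance at month 9: kr 1,264.4702… × (1 + 0.007)^6 = kr 1,318.5160…
Penalty: 9 × 1% × kr 1,630.00 = kr 146.70
Final settlement = outstanding balance + penalty = kr 1,318.5160… + kr 146.70 = kr 1,465.22

kr 1,465.22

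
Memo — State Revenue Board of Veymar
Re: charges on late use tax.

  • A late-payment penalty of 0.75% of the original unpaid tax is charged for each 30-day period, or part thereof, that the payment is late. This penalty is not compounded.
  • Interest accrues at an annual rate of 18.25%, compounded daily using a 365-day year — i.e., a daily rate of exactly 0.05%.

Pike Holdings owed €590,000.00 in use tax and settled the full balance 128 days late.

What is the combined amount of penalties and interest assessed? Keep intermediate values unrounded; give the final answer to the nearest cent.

Penalty periods: ⌈128/30⌉ = 5; penalty = 5 × 0.75% × €590,000.00 = €22,125.00
Interest: €590,000.00 × ((1 + 0.0005)^128 − 1) = €590,000.00 × 0.06607535… = €38,984.4548…
Penalties + interest = €22,125.0000 + €38,984.4548… = €61,109.45

€61,109.45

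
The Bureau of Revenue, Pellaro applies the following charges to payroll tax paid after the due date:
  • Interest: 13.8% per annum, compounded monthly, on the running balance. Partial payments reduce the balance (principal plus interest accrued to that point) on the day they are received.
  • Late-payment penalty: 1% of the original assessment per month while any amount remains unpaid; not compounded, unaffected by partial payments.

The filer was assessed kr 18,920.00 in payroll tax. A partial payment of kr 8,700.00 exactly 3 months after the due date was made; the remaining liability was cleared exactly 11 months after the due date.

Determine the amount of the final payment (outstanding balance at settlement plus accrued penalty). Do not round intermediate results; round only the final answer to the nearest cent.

Monthly rate = 13.8% ÷ 12 = 1.15%
Balance at month 3: kr 18,920.0000 × (1 + 0.0115)^3 = kr 19,580.2753…
After kr 8,700.00 payment: kr 19,580.2753… − kr 8,700.00 = kr 10,880.2753…
Balance at month 11: kr 10,880.2753… × (1 + 0.0115)^8 = kr 11,922.4904…
Penalty: 11 × 1% × kr 18,920.00 = kr 2,081.20
Final settlement = outstanding balance + penalty = kr 11,922.4904… + kr 2,081.20 = kr 14,003.69

kr 14,003.69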